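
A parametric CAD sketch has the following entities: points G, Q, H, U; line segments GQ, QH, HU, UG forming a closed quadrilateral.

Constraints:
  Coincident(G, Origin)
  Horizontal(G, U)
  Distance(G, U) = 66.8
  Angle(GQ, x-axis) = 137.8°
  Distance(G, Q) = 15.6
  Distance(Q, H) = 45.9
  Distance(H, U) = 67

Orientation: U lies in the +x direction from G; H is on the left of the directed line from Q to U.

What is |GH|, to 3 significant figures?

49.1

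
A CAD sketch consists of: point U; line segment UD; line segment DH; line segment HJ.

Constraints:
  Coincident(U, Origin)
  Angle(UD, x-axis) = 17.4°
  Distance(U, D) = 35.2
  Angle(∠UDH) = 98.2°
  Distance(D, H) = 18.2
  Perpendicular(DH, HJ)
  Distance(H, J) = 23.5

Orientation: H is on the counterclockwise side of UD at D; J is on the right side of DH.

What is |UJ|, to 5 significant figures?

62.791

U is at the origin; UD runs at 17.4° with length 35.2, so D = 35.2·(cos 17.4°, sin 17.4°) = (33.589, 10.526). ∠UDH = 98.2°, so DH runs at 17.4° + (180° − 98.2°) = 99.200° from the x-axis; with |DH| = 18.2, H = D + 18.2·(cos 99.200°, sin 99.200°) = (30.679, 28.492). The perpendicularity gives HJ at right angles to DH; with |HJ| = 23.5 on the right of DH, J = H + 23.5·(0.98714, 0.15988) = (53.877, 32.249). Then |UJ| = |J − U| = 62.791.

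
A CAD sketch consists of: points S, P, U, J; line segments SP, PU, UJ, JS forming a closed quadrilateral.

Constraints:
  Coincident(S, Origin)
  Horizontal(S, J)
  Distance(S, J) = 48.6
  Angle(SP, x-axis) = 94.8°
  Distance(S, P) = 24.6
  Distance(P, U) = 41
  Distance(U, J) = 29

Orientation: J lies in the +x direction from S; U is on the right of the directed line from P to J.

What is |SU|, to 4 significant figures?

23.09

S is at the origin; S and J share the same y with |SJ| = 48.6 and J in +x, so J = (48.6, 0). SP runs at 94.8° with |SP| = 24.6, so P = (-2.058, 24.51). U is determined by |PU| = 41.0 and |UJ| = 29.0 together: it lies at the intersection of circle(P, 41.0) and circle(J, 29.0). With |PJ| = 56.28, the foot of the radical line on PJ is 35.60 from P and the perpendicular offset is √(41.0² − 35.60²) = 20.33. Taking the right-of-PJ solution: U = (21.13, -9.298).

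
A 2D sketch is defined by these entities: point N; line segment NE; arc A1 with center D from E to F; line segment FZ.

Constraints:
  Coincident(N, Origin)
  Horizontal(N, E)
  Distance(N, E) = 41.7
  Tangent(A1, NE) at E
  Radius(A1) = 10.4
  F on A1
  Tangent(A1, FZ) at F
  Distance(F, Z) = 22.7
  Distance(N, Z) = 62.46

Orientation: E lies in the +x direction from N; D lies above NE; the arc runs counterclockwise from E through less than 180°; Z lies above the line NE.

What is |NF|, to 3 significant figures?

53.0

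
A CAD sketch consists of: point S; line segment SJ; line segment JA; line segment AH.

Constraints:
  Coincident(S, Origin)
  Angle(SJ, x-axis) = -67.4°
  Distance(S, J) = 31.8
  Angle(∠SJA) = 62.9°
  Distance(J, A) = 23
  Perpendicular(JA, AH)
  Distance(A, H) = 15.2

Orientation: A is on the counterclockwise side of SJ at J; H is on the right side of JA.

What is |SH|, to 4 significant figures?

44.33

∠SJA = 62.9°, so JA runs at -67.4° + (180° − 62.9°) = 49.70° from the x-axis; with |JA| = 23.0, A = J + 23.0·(cos 49.70°, sin 49.70°) = (27.10, -11.82). JA is perpendicular to AH; with |AH| = 15.2 on the right of JA, H = A + 15.2·(0.7627, -0.6468) = (38.69, -21.65). Then |SH| = |H − S| = 44.33.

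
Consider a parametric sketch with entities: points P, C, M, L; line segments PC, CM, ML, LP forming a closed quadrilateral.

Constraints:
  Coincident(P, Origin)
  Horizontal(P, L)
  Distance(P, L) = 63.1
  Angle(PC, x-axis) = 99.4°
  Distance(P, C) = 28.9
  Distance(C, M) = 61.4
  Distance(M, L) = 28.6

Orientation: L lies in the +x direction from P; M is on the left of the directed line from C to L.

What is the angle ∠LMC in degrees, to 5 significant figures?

103.58°

Checks: |CM| = 61.40 ✓; |ML| = 28.60 ✓.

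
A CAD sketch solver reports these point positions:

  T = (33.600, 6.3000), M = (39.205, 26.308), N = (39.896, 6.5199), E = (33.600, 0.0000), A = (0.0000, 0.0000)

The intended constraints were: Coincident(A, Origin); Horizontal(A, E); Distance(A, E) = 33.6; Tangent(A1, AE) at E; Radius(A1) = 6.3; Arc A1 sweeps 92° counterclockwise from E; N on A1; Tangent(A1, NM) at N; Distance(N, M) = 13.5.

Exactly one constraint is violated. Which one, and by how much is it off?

Distance(N, M) = 13.5 — off by 6.30.

A = (0.00, 0.00) ✓; A.y = 0.00, E.y = 0.00 ✓; |AE| = 33.60 ✓; ∠(TE, EA) = 90.00° ✓; |TE| = 6.300 ✓; bearing(T→N) − bearing(T→E) = 92.00° ✓; |TN| = 6.300 ✓; ∠(TN, NM) = 90.00° ✓; |NM| = 19.80 ✗.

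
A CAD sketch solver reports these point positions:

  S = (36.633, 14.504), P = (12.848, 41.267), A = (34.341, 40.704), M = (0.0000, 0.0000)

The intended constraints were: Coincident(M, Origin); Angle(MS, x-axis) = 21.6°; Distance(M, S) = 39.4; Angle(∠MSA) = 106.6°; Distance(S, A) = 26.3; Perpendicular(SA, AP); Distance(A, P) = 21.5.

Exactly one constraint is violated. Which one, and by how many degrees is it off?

Perpendicular(SA, AP) — off by 6.50°.

M = (0.00, 0.00) ✓; MS at 21.60° ✓; |MS| = 39.40 ✓; ∠MSA = 106.6° ✓; |SA| = 26.30 ✓; ∠(SA, AP) = 83.50° ✗; |AP| = 21.50 ✓.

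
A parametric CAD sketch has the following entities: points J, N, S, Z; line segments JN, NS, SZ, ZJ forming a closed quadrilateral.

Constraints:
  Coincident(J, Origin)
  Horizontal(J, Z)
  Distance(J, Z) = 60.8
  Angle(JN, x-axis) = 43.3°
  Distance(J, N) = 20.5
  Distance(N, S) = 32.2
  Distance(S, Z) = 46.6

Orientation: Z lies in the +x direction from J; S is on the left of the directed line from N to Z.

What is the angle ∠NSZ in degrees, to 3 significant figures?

72.4°

Checks: |NS| = 32.20 ✓; |SZ| = 46.60 ✓.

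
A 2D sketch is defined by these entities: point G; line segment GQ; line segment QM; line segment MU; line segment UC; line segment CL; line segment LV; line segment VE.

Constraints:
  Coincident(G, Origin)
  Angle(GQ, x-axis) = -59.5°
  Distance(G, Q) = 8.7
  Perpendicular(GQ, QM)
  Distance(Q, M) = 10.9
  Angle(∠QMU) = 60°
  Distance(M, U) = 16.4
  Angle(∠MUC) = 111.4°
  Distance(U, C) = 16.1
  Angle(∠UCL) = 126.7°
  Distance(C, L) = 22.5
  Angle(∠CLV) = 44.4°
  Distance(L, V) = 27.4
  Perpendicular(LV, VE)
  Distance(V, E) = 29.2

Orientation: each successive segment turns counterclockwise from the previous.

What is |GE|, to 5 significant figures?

20.388

G is at the origin; GQ runs at -59.5° with length 8.7, so Q = (4.4156, -7.4962). The perpendicularity gives QM at right angles to GQ, so QM runs at 30.500°; with |QM| = 10.9, M = (13.807, -1.9640). ∠QMU = 60.0° gives MU at 150.50° from the x-axis; with |MU| = 16.4, U = (-0.46649, 6.1117). ∠MUC = 111.4° gives UC at -140.90° from the x-axis; with |UC| = 16.1, C = (-12.961, -4.0421). ∠UCL = 126.7° gives CL at -87.600° from the x-axis; with |CL| = 22.5, L = (-12.019, -26.522). ∠CLV = 44.4° gives LV at 48.000° from the x-axis; with |LV| = 27.4, V = (6.3155, -6.1602). LV ⟂ VE, so VE runs at 138.00°; with |VE| = 29.2, E = (-15.384, 13.378). Then |GE| = |E − G| = 20.388.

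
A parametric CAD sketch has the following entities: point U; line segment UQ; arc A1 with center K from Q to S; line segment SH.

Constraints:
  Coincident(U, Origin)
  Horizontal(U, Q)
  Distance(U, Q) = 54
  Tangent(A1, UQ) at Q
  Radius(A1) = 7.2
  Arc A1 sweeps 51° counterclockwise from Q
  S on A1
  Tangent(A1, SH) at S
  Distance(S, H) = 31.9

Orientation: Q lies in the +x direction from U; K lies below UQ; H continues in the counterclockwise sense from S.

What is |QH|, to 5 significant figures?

37.590

U is at the origin; UQ is horizontal with |UQ| = 54.0 and Q on the +x side, so Q = (54.000, 0.0000). The tangent condition forces KQ to be normal to UQ, so K = Q + (0, -7.2) = (54.000, -7.2000). On A1, Q sits at bearing 90° from K; a 51° counterclockwise sweep puts S at bearing 141°, so S = K + 7.2·(cos 141°, sin 141°) = (48.405, -2.6689). A1 meets SH tangentially, so KS is at right angles to SH, so SH runs along (−sin 141°, cos 141°); with |SH| = 31.9, H = (28.329, -27.460). Then |QH| = |H − Q| = 37.590.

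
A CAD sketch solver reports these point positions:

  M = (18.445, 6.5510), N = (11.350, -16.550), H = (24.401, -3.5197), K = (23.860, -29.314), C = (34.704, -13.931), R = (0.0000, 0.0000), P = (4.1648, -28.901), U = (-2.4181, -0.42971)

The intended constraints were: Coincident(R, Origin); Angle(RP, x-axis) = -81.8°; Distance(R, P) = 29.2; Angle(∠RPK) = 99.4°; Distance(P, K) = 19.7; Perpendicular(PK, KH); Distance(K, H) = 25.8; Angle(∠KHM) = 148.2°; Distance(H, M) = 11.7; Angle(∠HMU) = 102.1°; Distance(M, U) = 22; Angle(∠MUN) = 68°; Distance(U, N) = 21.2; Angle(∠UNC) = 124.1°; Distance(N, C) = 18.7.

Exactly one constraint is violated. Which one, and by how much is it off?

Distance(N, C) = 18.7 — off by 4.80.

R = (0.00, 0.00) ✓; RP at -81.80° ✓; |RP| = 29.20 ✓; ∠RPK = 99.40° ✓; |PK| = 19.70 ✓; ∠(PK, KH) = 90.00° ✓; |KH| = 25.80 ✓; ∠KHM = 148.2° ✓; |HM| = 11.70 ✓; ∠HMU = 102.1° ✓; |MU| = 22.00 ✓; ∠MUN = 68.00° ✓; |UN| = 21.20 ✓; ∠UNC = 124.1° ✓; |NC| = 23.50 ✗.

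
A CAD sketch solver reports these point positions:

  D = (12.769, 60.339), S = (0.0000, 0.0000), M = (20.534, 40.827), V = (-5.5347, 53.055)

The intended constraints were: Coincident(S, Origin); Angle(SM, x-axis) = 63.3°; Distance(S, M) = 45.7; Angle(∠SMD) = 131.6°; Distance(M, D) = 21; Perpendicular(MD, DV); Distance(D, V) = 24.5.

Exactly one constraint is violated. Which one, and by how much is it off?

Distance(D, V) = 24.5 — off by 4.80.

S = (0.00, 0.00) ✓; SM at 63.30° ✓; |SM| = 45.70 ✓; ∠SMD = 131.6° ✓; |MD| = 21.00 ✓; ∠(MD, DV) = 90.00° ✓; |DV| = 19.70 ✗.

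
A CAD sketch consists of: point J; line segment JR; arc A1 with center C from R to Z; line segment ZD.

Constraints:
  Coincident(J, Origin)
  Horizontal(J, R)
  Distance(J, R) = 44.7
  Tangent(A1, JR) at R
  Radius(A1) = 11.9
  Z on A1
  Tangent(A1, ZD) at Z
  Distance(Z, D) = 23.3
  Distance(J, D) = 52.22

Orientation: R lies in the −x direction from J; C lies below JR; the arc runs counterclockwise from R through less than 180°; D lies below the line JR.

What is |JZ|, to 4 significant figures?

56.93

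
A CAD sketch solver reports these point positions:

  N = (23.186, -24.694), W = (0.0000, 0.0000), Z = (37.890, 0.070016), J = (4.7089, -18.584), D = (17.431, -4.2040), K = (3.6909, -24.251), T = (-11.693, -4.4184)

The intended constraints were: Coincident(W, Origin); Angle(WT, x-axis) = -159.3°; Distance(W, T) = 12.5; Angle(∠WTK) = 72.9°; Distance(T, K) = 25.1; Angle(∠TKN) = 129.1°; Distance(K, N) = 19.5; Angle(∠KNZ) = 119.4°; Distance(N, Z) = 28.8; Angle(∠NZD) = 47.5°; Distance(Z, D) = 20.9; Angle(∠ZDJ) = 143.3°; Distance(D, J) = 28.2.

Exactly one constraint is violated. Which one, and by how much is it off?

Distance(D, J) = 28.2 — off by 9.00.

W = (0.00, 0.00) ✓; WT at -159.3° ✓; |WT| = 12.50 ✓; ∠WTK = 72.90° ✓; |TK| = 25.10 ✓; ∠TKN = 129.1° ✓; |KN| = 19.50 ✓; ∠KNZ = 119.4° ✓; |NZ| = 28.80 ✓; ∠NZD = 47.50° ✓; |ZD| = 20.90 ✓; ∠ZDJ = 143.3° ✓; |DJ| = 19.20 ✗.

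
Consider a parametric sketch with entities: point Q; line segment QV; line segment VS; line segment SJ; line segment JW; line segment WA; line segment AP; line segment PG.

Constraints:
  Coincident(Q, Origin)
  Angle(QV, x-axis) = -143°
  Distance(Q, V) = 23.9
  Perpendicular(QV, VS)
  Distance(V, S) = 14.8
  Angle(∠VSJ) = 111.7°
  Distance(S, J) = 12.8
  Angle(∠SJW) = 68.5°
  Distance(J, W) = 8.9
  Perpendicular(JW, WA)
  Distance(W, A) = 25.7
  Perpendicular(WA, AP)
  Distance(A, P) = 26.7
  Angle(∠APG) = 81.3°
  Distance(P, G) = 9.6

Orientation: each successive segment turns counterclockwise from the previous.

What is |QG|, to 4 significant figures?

45.64

WA is perpendicular to AP, so AP runs at -53.20°; with |AP| = 26.7, P = (-7.750, -52.47). ∠APG = 81.3° gives PG at 45.50° from the x-axis; with |PG| = 9.6, G = (-1.022, -45.63). Then |QG| = |G − Q| = 45.64.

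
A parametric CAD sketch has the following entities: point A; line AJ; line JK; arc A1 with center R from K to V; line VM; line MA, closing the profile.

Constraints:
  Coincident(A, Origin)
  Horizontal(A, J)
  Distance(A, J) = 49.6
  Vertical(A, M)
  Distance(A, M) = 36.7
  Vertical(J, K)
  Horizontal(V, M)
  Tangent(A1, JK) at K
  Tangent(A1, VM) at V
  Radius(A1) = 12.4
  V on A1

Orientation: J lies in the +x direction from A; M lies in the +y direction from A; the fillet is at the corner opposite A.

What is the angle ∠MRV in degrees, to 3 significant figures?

71.6°

A is at the origin; A and J share the same y with |AJ| = 49.6 and J on the +x side, so J = (49.6, 0.00). AM is vertical with |AM| = 36.7 and M on the +y side, so M = (0.00, 36.7). The virtual corner opposite A is at (49.6, 36.7). Tangency of A1 to JK means the radius RK is perpendicular to JK and since A1 is tangent to VM there, RV ⟂ VM, with radius 12.4, so the center R sits 12.4 in from both sides at R = (37.2, 24.3). That places the tangent points at K = (49.6, 24.3) on JK and V = (37.2, 36.7) on VM. Then cos ∠MRV = RM·RV / (|RM||RV|), giving 71.6°.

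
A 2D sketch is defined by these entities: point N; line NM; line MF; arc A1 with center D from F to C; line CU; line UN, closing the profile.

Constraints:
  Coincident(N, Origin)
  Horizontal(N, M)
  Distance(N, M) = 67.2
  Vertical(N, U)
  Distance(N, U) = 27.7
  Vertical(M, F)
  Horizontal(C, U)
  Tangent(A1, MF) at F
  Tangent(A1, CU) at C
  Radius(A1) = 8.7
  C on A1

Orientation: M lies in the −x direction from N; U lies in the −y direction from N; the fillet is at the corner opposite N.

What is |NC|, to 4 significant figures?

64.73

N is at the origin; NM is horizontal with |NM| = 67.2 and M on the −x side, so M = (-67.20, 0.000). N and U share the same x with |NU| = 27.7 and U on the −y side, so U = (0.000, -27.70). The virtual corner opposite N is at (-67.20, -27.70). The tangent condition forces DF to be normal to MF and since A1 is tangent to CU there, DC ⟂ CU, with radius 8.7, so the center D sits 8.7 in from both sides at D = (-58.50, -19.00). That places the tangent points at F = (-67.20, -19.00) on MF and C = (-58.50, -27.70) on CU. Then |NC| = |C − N| = 64.73.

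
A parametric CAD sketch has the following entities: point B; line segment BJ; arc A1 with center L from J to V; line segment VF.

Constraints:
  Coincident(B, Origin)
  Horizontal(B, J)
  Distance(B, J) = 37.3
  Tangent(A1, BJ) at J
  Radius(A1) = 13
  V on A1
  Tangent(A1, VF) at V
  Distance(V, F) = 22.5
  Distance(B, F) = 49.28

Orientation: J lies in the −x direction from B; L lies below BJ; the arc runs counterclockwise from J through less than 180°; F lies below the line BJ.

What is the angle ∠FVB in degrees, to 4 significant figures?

71.40°

Checks: |LV| = 13.00 ✓; ∠(LV, VF) = 90.00° ✓; |VF| = 22.50 ✓; |BF| = 49.28 ✓.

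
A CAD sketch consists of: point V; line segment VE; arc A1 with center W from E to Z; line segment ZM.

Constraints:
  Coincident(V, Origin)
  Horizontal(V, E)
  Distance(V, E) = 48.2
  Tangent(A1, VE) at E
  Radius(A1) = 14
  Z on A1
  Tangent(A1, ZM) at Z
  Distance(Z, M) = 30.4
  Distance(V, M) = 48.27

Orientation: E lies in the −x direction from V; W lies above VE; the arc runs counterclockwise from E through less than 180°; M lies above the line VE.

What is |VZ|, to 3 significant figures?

36.2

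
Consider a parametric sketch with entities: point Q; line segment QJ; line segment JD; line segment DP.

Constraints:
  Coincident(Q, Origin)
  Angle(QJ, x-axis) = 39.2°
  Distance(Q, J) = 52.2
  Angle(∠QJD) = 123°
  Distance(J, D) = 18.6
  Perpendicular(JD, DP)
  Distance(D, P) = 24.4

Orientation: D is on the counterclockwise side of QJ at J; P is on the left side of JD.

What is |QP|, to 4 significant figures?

50.87

Q is at the origin; QJ runs at 39.2° with length 52.2, so J = 52.2·(cos 39.2°, sin 39.2°) = (40.45, 32.99). ∠QJD = 123.0°, so JD runs at 39.2° + (180° − 123.0°) = 96.20° from the x-axis; with |JD| = 18.6, D = J + 18.6·(cos 96.20°, sin 96.20°) = (38.44, 51.48). JD ⟂ DP; with |DP| = 24.4 on the left of JD, P = D + 24.4·(-0.9942, -0.1080) = (14.19, 48.85). Then |QP| = |P − Q| = 50.87.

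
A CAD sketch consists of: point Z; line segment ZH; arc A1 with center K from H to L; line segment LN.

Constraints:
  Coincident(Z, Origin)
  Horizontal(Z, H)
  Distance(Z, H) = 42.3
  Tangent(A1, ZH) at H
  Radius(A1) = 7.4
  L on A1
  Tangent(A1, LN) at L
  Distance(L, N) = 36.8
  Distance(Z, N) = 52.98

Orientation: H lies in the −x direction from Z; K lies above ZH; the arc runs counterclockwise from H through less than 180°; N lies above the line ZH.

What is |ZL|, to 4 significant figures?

35.56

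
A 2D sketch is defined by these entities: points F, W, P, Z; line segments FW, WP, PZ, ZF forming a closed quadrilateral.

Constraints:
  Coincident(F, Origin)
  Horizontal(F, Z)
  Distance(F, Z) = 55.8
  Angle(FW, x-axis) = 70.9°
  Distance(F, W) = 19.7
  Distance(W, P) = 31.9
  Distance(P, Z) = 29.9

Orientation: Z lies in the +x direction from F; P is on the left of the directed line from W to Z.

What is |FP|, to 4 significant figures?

44.83

Checks: |WP| = 31.90 ✓; |PZ| = 29.90 ✓.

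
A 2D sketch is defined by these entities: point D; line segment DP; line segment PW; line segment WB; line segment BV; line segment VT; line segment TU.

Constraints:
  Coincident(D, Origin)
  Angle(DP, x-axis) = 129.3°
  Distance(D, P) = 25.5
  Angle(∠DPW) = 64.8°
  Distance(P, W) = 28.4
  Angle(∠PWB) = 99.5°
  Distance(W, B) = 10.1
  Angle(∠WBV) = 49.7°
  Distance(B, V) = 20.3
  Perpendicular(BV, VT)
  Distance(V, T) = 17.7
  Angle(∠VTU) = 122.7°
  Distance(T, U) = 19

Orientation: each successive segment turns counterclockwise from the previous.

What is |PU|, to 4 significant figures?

43.81

BV ⟂ VT, so VT runs at -174.7°; with |VT| = 17.7, T = (-39.60, 6.885). ∠VTU = 122.7° gives TU at -117.4° from the x-axis; with |TU| = 19.0, U = (-48.35, -9.984). Then |PU| = |U − P| = 43.81.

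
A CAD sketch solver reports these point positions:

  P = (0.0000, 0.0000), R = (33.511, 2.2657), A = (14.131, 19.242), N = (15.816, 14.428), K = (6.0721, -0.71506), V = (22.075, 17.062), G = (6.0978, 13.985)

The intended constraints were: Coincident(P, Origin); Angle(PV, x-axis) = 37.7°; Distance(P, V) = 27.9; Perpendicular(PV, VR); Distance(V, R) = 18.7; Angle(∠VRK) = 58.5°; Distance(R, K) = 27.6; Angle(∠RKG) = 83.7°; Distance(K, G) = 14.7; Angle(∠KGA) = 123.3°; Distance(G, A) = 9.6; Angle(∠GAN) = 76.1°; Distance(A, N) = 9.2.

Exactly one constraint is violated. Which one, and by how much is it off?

Distance(A, N) = 9.2 — off by 4.10.

P = (0.00, 0.00) ✓; PV at 37.70° ✓; |PV| = 27.90 ✓; ∠(PV, VR) = 90.00° ✓; |VR| = 18.70 ✓; ∠VRK = 58.50° ✓; |RK| = 27.60 ✓; ∠RKG = 83.70° ✓; |KG| = 14.70 ✓; ∠KGA = 123.3° ✓; |GA| = 9.600 ✓; ∠GAN = 76.09° ✓; |AN| = 5.100 ✗.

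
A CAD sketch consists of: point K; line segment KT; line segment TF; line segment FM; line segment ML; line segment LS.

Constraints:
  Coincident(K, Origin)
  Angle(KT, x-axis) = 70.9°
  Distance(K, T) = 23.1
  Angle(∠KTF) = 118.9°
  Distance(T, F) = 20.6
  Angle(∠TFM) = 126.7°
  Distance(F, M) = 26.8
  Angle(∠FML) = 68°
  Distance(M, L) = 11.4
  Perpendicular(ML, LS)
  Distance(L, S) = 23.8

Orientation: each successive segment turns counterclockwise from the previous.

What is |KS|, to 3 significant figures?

36.0

∠FML = 68.0° gives ML at -62.7° from the x-axis; with |ML| = 11.4, L = (-27.7, 24.5). ML is perpendicular to LS, so LS runs at 27.3°; with |LS| = 23.8, S = (-6.53, 35.4). Then |KS| = |S − K| = 36.0.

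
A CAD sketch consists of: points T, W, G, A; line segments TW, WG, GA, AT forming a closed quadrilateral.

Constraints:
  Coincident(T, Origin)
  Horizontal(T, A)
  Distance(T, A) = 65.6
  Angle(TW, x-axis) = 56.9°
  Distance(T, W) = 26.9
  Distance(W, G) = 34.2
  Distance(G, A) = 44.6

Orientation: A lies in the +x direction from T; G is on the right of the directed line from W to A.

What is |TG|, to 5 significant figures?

24.803

Checks: |WG| = 34.20 ✓; |GA| = 44.60 ✓.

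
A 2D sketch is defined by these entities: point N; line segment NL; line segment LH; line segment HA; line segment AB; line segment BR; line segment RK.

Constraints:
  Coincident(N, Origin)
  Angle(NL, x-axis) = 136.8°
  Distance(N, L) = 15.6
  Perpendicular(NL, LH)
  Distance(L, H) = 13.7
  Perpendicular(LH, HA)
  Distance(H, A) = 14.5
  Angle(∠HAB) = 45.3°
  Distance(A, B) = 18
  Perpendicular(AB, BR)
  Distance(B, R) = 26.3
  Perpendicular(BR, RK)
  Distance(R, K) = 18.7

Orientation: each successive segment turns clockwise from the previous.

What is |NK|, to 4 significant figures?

37.97

AB is perpendicular to BR, so BR runs at 92.10°; with |BR| = 26.3, R = (-10.38, 36.36). The perpendicularity gives RK at right angles to BR, so RK runs at 2.100°; with |RK| = 18.7, K = (8.312, 37.05). Then |NK| = |K − N| = 37.97.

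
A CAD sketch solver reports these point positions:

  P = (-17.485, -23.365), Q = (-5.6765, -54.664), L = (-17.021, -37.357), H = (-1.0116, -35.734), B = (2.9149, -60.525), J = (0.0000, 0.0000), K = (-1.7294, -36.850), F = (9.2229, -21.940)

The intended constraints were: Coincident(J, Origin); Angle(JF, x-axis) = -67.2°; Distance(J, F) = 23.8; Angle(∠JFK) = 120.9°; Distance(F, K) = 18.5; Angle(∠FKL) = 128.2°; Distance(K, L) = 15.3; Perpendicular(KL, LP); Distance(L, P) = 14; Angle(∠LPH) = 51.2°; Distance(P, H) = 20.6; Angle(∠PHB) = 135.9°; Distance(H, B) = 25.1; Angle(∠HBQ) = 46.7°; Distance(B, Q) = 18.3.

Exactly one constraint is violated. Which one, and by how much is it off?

Distance(B, Q) = 18.3 — off by 7.90.

J = (0.00, 0.00) ✓; JF at -67.20° ✓; |JF| = 23.80 ✓; ∠JFK = 120.9° ✓; |FK| = 18.50 ✓; ∠FKL = 128.2° ✓; |KL| = 15.30 ✓; ∠(KL, LP) = 90.00° ✓; |LP| = 14.00 ✓; ∠LPH = 51.20° ✓; |PH| = 20.60 ✓; ∠PHB = 135.9° ✓; |HB| = 25.10 ✓; ∠HBQ = 46.70° ✓; |BQ| = 10.40 ✗.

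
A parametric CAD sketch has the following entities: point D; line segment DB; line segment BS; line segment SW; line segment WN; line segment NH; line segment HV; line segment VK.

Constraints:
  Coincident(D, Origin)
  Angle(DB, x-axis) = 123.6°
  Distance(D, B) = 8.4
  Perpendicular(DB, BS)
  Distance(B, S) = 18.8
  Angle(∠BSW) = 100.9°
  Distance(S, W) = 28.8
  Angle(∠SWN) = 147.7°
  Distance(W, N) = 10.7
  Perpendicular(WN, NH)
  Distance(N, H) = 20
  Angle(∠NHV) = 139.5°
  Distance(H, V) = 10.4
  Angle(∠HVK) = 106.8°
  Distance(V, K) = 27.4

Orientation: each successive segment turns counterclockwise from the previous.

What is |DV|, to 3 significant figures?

13.7

WN is perpendicular to NH, so NH runs at 55.0°; with |NH| = 20.0, H = (11.0, -19.7). ∠NHV = 139.5° gives HV at 95.5° from the x-axis; with |HV| = 10.4, V = (10.0, -9.38). Then |DV| = |V − D| = 13.7.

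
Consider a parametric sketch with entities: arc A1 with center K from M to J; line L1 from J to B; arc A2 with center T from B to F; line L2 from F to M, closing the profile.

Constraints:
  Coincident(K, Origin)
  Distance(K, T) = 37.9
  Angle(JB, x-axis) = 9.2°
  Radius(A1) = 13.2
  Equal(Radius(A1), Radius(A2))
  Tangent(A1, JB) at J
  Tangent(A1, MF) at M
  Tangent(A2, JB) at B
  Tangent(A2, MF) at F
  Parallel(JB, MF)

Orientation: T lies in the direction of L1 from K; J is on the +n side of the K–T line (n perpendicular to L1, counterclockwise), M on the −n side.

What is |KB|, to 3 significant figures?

40.1

Tangency of A1 to both parallel lines with radius 13.2 puts J and M at K ± 13.2·n: J = (-2.11, 13.0), M = (2.11, -13.0). Equal radii place B and F the same way about T: B = T + 13.2·n = (35.3, 19.1), F = T − 13.2·n = (39.5, -6.97). Then |KB| = |B − K| = 40.1.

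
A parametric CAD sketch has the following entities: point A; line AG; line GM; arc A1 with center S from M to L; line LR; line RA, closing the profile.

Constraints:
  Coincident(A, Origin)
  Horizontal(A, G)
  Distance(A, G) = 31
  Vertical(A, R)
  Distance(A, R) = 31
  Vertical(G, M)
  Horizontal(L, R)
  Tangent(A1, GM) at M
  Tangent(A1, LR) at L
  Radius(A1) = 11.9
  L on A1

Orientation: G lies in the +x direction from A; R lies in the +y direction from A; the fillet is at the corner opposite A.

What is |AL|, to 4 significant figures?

36.41

The virtual corner opposite A is at (31.00, 31.00). Since A1 is tangent to GM there, SM ⟂ GM and tangency of A1 to LR means the radius SL is perpendicular to LR, with radius 11.9, so the center S sits 11.9 in from both sides at S = (19.10, 19.10). That places the tangent points at M = (31.00, 19.10) on GM and L = (19.10, 31.00) on LR. Then |AL| = |L − A| = 36.41.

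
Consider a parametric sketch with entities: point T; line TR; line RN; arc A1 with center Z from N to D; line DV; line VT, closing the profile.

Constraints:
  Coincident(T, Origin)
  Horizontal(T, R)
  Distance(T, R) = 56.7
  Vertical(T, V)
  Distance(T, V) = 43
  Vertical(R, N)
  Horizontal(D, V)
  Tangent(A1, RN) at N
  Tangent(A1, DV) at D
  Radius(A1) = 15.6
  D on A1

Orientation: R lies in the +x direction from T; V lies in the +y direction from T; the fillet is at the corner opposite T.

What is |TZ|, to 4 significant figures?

49.40

T is at the origin; T and R share the same y with |TR| = 56.7 and R on the +x side, so R = (56.70, 0.000). TV is vertical with |TV| = 43.0 and V on the +y side, so V = (0.000, 43.00). The virtual corner opposite T is at (56.70, 43.00). A1 meets RN tangentially, so ZN is at right angles to RN and since A1 is tangent to DV there, ZD ⟂ DV, with radius 15.6, so the center Z sits 15.6 in from both sides at Z = (41.10, 27.40). Then |TZ| = |Z − T| = 49.40.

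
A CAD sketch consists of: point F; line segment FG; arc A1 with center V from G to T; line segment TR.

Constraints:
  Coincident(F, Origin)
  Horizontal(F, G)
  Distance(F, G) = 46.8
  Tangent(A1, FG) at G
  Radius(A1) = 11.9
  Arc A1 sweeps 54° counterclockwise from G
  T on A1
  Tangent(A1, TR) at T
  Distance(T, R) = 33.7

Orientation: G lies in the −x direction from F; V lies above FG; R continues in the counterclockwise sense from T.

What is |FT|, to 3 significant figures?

37.5

F is at the origin; FG is horizontal with |FG| = 46.8 and G on the −x side, so G = (-46.8, 0.00). Tangency of A1 to FG means the radius VG is perpendicular to FG, so V = G + (0, 11.9) = (-46.8, 11.9). On A1, G sits at bearing -90° from V; a 54° counterclockwise sweep puts T at bearing -36°, so T = V + 11.9·(cos -36°, sin -36°) = (-37.2, 4.91). Then |FT| = |T − F| = 37.5.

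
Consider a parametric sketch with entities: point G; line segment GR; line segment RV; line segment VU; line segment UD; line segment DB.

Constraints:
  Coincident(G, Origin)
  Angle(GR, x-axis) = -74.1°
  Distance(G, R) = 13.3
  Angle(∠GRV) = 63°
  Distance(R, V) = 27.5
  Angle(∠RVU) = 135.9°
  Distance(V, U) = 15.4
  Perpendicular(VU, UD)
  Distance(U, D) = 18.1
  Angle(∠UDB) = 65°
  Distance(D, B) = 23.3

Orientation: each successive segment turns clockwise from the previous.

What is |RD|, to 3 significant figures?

35.2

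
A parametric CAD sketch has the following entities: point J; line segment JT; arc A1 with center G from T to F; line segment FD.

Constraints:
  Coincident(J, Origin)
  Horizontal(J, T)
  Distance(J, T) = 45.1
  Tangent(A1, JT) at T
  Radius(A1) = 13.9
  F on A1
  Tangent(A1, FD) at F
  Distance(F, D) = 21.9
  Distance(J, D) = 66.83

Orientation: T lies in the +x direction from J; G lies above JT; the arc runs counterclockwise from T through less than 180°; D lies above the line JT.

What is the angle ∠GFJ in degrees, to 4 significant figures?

5.693°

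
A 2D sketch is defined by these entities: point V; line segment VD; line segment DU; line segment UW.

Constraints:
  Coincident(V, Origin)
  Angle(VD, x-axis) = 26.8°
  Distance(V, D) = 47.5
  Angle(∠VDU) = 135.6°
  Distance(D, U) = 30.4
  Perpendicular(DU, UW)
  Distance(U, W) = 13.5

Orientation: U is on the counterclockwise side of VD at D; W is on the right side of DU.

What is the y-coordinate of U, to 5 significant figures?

50.195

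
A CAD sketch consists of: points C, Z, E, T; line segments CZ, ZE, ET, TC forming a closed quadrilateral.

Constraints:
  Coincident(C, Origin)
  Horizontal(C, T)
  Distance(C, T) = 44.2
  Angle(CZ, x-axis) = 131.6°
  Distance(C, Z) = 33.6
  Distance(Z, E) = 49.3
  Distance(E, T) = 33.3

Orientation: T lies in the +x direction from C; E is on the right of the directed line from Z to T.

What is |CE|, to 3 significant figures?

15.9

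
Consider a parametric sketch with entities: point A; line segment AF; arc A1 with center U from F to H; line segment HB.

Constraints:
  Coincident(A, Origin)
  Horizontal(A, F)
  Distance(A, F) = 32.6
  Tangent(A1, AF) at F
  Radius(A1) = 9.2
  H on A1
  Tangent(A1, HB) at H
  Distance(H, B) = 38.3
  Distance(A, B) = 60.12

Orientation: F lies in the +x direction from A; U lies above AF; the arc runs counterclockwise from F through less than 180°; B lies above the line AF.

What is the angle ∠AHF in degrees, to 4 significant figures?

35.24°

Checks: A.y = 0.00, F.y = 0.00 ✓; |UH| = 9.200 ✓; ∠(UH, HB) = 90.00° ✓; |HB| = 38.30 ✓; |AB| = 60.12 ✓.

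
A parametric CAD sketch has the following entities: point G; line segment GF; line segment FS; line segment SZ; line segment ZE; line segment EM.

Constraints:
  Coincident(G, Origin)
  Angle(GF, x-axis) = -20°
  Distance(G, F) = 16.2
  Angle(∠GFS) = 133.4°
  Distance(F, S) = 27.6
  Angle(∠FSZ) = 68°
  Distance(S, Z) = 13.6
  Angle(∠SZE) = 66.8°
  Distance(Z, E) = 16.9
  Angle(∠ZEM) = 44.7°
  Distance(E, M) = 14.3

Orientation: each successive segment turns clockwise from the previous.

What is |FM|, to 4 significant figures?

24.91

G is at the origin; GF runs at -20.0° with length 16.2, so F = (15.22, -5.541). ∠GFS = 133.4° gives FS at -66.60° from the x-axis; with |FS| = 27.6, S = (26.18, -30.87). ∠FSZ = 68.0° gives SZ at -178.6° from the x-axis; with |SZ| = 13.6, Z = (12.59, -31.20). ∠SZE = 66.8° gives ZE at 68.20° from the x-axis; with |ZE| = 16.9, E = (18.86, -15.51). ∠ZEM = 44.7° gives EM at -67.10° from the x-axis; with |EM| = 14.3, M = (24.43, -28.68). Then |FM| = |M − F| = 24.91.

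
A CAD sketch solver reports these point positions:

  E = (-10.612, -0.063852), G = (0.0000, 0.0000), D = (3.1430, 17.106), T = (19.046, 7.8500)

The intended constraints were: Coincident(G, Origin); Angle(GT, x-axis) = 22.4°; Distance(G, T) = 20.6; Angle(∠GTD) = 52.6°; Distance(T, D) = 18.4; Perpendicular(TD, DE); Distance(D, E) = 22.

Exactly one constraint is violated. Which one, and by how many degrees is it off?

Perpendicular(TD, DE) — off by 8.50°.

G = (0.00, 0.00) ✓; GT at 22.40° ✓; |GT| = 20.60 ✓; ∠GTD = 52.60° ✓; |TD| = 18.40 ✓; ∠(TD, DE) = 81.50° ✗; |DE| = 22.00 ✓.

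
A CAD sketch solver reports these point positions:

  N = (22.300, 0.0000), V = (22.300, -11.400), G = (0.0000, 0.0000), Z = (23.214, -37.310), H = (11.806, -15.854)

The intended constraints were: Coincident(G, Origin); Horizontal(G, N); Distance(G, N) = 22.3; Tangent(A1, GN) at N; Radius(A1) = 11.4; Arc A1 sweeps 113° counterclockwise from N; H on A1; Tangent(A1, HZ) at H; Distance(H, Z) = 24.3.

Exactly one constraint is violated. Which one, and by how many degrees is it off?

Tangent(A1, HZ) at H — off by 5.00°.

G = (0.00, 0.00) ✓; G.y = 0.00, N.y = 0.00 ✓; |GN| = 22.30 ✓; ∠(VN, NG) = 90.00° ✓; |VN| = 11.40 ✓; bearing(V→H) − bearing(V→N) = 113.0° ✓; |VH| = 11.40 ✓; ∠(VH, HZ) = 85.00° ✗; |HZ| = 24.30 ✓.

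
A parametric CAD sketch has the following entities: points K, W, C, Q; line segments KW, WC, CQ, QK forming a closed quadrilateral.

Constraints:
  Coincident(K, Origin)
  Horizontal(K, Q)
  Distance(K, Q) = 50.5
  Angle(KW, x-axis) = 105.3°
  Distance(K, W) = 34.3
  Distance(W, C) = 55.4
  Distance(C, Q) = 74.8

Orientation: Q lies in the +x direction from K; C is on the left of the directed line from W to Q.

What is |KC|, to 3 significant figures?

78.2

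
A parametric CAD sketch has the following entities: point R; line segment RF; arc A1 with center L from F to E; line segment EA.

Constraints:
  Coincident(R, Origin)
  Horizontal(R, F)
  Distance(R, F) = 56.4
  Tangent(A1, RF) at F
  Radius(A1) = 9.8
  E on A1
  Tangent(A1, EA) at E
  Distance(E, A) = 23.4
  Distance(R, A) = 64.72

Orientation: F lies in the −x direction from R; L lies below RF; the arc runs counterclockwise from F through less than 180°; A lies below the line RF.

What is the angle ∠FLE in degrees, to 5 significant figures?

117.29°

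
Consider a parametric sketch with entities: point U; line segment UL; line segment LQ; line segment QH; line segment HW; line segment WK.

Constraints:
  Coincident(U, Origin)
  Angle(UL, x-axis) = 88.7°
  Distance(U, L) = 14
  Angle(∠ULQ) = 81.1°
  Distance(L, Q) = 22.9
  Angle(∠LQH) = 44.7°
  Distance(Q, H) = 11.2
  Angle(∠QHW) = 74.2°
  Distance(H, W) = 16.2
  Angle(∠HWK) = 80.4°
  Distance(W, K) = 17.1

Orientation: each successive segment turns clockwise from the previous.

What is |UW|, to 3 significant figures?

20.7

U is at the origin; UL runs at 88.7° with length 14.0, so L = (0.318, 14.0). ∠ULQ = 81.1° gives LQ at -10.2° from the x-axis; with |LQ| = 22.9, Q = (22.9, 9.94). ∠LQH = 44.7° gives QH at -146° from the x-axis; with |QH| = 11.2, H = (13.6, 3.60). ∠QHW = 74.2° gives HW at 109° from the x-axis; with |HW| = 16.2, W = (8.43, 18.9). Then |UW| = |W − U| = 20.7.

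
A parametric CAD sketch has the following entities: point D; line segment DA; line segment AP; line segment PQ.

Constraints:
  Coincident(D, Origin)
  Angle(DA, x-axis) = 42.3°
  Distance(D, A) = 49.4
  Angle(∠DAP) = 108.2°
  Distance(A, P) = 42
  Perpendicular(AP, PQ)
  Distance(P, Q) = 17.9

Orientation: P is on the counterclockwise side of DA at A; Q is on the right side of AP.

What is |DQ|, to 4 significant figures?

86.61

∠DAP = 108.2°, so AP runs at 42.3° + (180° − 108.2°) = 114.1° from the x-axis; with |AP| = 42.0, P = A + 42.0·(cos 114.1°, sin 114.1°) = (19.39, 71.59). The perpendicularity gives PQ at right angles to AP; with |PQ| = 17.9 on the right of AP, Q = P + 17.9·(0.9128, 0.4083) = (35.73, 78.89). Then |DQ| = |Q − D| = 86.61.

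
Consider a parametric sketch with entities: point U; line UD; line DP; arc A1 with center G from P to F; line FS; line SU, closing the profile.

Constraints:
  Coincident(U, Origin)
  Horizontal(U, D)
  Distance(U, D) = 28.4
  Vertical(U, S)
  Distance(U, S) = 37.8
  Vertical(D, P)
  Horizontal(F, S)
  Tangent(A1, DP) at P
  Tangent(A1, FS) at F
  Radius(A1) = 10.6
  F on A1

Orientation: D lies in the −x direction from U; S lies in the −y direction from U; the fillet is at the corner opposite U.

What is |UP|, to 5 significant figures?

39.324

The virtual corner opposite U is at (-28.400, -37.800). The tangent condition forces GP to be normal to DP and A1 meets FS tangentially, so GF is at right angles to FS, with radius 10.6, so the center G sits 10.6 in from both sides at G = (-17.800, -27.200). That places the tangent points at P = (-28.400, -27.200) on DP and F = (-17.800, -37.800) on FS. Then |UP| = |P − U| = 39.324.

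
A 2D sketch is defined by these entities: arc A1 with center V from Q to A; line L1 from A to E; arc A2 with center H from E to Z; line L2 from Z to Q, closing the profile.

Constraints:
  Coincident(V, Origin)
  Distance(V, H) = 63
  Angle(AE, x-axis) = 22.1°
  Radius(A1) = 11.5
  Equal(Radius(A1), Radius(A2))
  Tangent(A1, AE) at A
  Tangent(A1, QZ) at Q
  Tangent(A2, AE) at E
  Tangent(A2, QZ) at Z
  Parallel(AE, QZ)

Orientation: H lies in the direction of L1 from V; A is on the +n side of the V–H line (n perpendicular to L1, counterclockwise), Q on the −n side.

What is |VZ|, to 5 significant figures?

64.041

The slot axis is L1's direction at 22.1°, so u = (cos 22.1°, sin 22.1°) = (0.92653, 0.37622) and n = (−sin 22.1°, cos 22.1°) = (-0.37622, 0.92653). V is at the origin and H lies 63.0 along u from V, so H = 63.0·u = (58.371, 23.702). Tangency of A1 to both parallel lines with radius 11.5 puts A and Q at V ± 11.5·n: A = (-4.3266, 10.655), Q = (4.3266, -10.655). Equal radii place E and Z the same way about H: E = H + 11.5·n = (54.045, 34.357), Z = H − 11.5·n = (62.698, 13.047). Then |VZ| = |Z − V| = 64.041.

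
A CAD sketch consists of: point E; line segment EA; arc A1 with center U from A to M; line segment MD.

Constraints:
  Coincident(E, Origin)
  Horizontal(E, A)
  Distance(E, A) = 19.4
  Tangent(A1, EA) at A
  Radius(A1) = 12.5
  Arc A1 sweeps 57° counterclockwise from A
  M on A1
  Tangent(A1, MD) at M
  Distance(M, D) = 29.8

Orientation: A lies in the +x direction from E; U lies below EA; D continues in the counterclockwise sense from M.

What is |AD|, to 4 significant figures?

40.68

On A1, A sits at bearing 90° from U; a 57° counterclockwise sweep puts M at bearing 147°, so M = U + 12.5·(cos 147°, sin 147°) = (8.917, -5.692). Since A1 is tangent to MD there, UM ⟂ MD, so MD runs along (−sin 147°, cos 147°); with |MD| = 29.8, D = (-7.314, -30.68). Then |AD| = |D − A| = 40.68.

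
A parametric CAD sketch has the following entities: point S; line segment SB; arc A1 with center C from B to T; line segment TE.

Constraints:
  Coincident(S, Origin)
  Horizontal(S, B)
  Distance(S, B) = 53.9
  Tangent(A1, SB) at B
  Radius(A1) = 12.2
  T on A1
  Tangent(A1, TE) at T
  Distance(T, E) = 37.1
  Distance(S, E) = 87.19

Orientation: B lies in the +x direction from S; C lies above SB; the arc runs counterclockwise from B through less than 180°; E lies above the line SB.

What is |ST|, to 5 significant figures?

66.425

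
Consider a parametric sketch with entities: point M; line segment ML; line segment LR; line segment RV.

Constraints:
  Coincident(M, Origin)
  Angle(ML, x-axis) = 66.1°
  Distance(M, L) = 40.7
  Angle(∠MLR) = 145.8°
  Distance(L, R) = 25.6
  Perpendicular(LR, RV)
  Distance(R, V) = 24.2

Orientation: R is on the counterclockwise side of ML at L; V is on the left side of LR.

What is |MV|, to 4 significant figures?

59.28

∠MLR = 145.8°, so LR runs at 66.1° + (180° − 145.8°) = 100.3° from the x-axis; with |LR| = 25.6, R = L + 25.6·(cos 100.3°, sin 100.3°) = (11.91, 62.40). LR ⟂ RV; with |RV| = 24.2 on the left of LR, V = R + 24.2·(-0.9839, -0.1788) = (-11.90, 58.07). Then |MV| = |V − M| = 59.28.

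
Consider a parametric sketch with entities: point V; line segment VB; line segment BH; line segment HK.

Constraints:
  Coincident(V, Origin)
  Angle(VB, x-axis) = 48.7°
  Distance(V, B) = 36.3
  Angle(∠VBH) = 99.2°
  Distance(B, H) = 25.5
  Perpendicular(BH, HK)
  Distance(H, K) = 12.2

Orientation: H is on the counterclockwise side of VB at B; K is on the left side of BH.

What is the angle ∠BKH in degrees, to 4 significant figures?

64.43°

V is at the origin; VB runs at 48.7° with length 36.3, so B = 36.3·(cos 48.7°, sin 48.7°) = (23.96, 27.27). ∠VBH = 99.2°, so BH runs at 48.7° + (180° − 99.2°) = 129.5° from the x-axis; with |BH| = 25.5, H = B + 25.5·(cos 129.5°, sin 129.5°) = (7.738, 46.95). The perpendicularity gives HK at right angles to BH; with |HK| = 12.2 on the left of BH, K = H + 12.2·(-0.7716, -0.6361) = (-1.676, 39.19). Then cos ∠BKH = KB·KH / (|KB||KH|), giving 64.43°.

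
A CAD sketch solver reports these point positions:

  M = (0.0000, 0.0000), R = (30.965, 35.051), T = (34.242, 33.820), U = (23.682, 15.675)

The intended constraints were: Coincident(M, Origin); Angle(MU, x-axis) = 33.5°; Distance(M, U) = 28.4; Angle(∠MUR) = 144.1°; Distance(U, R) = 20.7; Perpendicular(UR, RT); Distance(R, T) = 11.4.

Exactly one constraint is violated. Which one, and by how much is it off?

Distance(R, T) = 11.4 — off by 7.90.

M = (0.00, 0.00) ✓; MU at 33.50° ✓; |MU| = 28.40 ✓; ∠MUR = 144.1° ✓; |UR| = 20.70 ✓; ∠(UR, RT) = 89.99° ✓; |RT| = 3.501 ✗.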